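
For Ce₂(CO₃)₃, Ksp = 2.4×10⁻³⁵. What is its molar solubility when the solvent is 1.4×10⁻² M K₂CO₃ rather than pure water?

1.5×10⁻¹⁵ M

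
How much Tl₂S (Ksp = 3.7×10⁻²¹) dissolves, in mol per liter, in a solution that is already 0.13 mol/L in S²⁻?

8.4×10⁻¹¹ M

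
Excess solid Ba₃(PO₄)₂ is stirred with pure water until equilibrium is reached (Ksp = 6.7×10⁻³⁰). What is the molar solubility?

Ba₃(PO₄)₂(s) ⇌ 3 Ba²⁺(aq) + 2 PO₄³⁻(aq)
Let s be the molar solubility. Then [Ba²⁺] = 3s and [PO₄³⁻] = 2s.
Ksp = [Ba²⁺]^3[PO₄³⁻]^2 = (3s)^3 · (2s)^2 = 108s^5
108s^5 = 6.7×10⁻³⁰  ⇒  s^5 = 6.2×10⁻³²
Taking the 5th root, s = 5.7×10⁻⁷ mol/L.

5.7×10⁻⁷ M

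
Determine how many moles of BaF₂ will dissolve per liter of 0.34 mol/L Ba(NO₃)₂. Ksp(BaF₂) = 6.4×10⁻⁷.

BaF₂(s) ⇌ Ba²⁺(aq) + 2 F⁻(aq)
With Ba²⁺ already at 0.34 mol/L and s small, take [Ba²⁺] ≈ 0.34 mol/L and [F⁻] = 2s.
Ksp = [Ba²⁺][F⁻]^2 = (0.34)(2s)^2
(2s)^2 = 6.4×10⁻⁷ / (0.34) = 1.9×10⁻⁶
s = 6.9×10⁻⁴ mol/L

6.9×10⁻⁴ M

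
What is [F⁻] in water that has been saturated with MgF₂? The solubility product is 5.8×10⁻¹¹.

4.9×10⁻⁴ M

MgF₂(s) ⇌ Mg²⁺(aq) + 2 F⁻(aq)
With molar solubility s: [Mg²⁺] = s, [F⁻] = 2s.
Ksp = [Mg²⁺][F⁻]^2 = s · (2s)^2 = 4s^3 = 5.8×10⁻¹¹
s = 2.4×10⁻⁴ M
[F⁻] = 2s = 4.9×10⁻⁴ M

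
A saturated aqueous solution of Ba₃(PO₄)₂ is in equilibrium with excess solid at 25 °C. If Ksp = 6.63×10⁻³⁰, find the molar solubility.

Ba₃(PO₄)₂(s) ⇌ 3 Ba²⁺(aq) + 2 PO₄³⁻(aq)
If s mol/L of Ba₃(PO₄)₂ dissolves, [Ba²⁺] = 3s and [PO₄³⁻] = 2s.
Ksp = [Ba²⁺]^3[PO₄³⁻]^2 = (3s)^3 · (2s)^2 = 108s^5
108s^5 = 6.63×10⁻³⁰  ⇒  s^5 = 6.14×10⁻³²
s = 5.72×10⁻⁷ M

5.72×10⁻⁷ M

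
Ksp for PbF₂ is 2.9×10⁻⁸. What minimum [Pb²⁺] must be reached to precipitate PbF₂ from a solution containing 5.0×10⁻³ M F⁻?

Precipitation begins when Q = Ksp.
PbF₂(s) ⇌ Pb²⁺(aq) + 2 F⁻(aq)
Ksp = [Pb²⁺][F⁻]^2 = [Pb²⁺](5.0×10⁻³)^2
[Pb²⁺] = 2.9×10⁻⁸ / (5.0×10⁻³)^2 = 1.2×10⁻³
[Pb²⁺] = 1.2×10⁻³ M

1.2×10⁻³ M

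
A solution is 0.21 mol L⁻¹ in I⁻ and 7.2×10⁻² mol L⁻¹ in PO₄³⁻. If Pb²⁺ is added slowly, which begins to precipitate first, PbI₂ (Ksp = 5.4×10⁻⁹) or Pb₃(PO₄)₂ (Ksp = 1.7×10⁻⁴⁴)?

Precipitation begins when Q = Ksp.
For PbI₂: [Pb²⁺] = (Ksp/[I⁻]^2) = 1.2×10⁻⁷ mol L⁻¹
For Pb₃(PO₄)₂: [Pb²⁺] = (Ksp/[PO₄³⁻]^2)^(1/3) = 1.5×10⁻¹⁴ mol L⁻¹
Pb₃(PO₄)₂ requires the lower [Pb²⁺], so it precipitates first.

Pb₃(PO₄)₂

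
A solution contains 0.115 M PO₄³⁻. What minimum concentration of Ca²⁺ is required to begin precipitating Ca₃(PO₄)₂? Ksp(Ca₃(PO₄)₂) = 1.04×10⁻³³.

4.28×10⁻¹¹ M

A salt starts to precipitate once the ion product Q reaches its Ksp.
Ca₃(PO₄)₂(s) ⇌ 3 Ca²⁺(aq) + 2 PO₄³⁻(aq)
Ksp = [Ca²⁺]^3[PO₄³⁻]^2 = [Ca²⁺]^3(0.115)^2
[Ca²⁺]^3 = 1.04×10⁻³³ / (0.115)^2 = 7.86×10⁻³²
[Ca²⁺] = 4.28×10⁻¹¹ M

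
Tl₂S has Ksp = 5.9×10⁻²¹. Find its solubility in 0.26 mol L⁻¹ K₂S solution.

Tl₂S(s) ⇌ 2 Tl⁺(aq) + S²⁻(aq)
Let s be the solubility of Tl₂S here. The common ion gives [S²⁻] ≈ 0.26 mol L⁻¹, and [Tl⁺] = 2s.
Ksp = [Tl⁺]^2[S²⁻] = (2s)^2(0.26)
(2s)^2 = 5.9×10⁻²¹ / (0.26) = 2.3×10⁻²⁰
s = 7.5×10⁻¹¹ mol L⁻¹

7.5×10⁻¹¹ M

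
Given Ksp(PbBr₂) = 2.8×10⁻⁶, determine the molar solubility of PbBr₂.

8.9×10⁻³ M

PbBr₂(s) ⇌ Pb²⁺(aq) + 2 Br⁻(aq)
With molar solubility s: [Pb²⁺] = s, [Br⁻] = 2s.
Ksp = [Pb²⁺][Br⁻]^2 = s · (2s)^2 = 4s^3
4s^3 = 2.8×10⁻⁶  ⇒  s^3 = 7.0×10⁻⁷
s = 8.9×10⁻³ mol L⁻¹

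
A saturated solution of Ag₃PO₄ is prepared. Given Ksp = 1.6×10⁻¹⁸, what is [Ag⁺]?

Ag₃PO₄(s) ⇌ 3 Ag⁺(aq) + PO₄³⁻(aq)
Call the molar solubility s, so that [Ag⁺] = 3s and [PO₄³⁻] = s.
Ksp = [Ag⁺]^3[PO₄³⁻] = (3s)^3 · s = 27s^4 = 1.6×10⁻¹⁸
s = 1.6×10⁻⁵ mol L⁻¹
[Ag⁺] = 3s = 4.7×10⁻⁵ mol L⁻¹

4.7×10⁻⁵ M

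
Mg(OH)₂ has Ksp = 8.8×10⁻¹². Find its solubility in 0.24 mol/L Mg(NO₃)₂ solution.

3.0×10⁻⁶ M

Mg(OH)₂(s) ⇌ Mg²⁺(aq) + 2 OH⁻(aq)
The solution already contains Mg²⁺ at 0.24 mol/L. Let s be the molar solubility of Mg(OH)₂.
[Mg²⁺] ≈ 0.24 mol/L (common ion dominates); [OH⁻] = 2s.
Ksp = [Mg²⁺][OH⁻]^2 = (0.24)(2s)^2
(2s)^2 = 8.8×10⁻¹² / (0.24) = 3.7×10⁻¹¹
s = 3.0×10⁻⁶ mol/L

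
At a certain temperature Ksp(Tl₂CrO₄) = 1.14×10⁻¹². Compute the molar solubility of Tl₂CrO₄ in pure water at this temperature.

6.58×10⁻⁵ M

Tl₂CrO₄(s) ⇌ 2 Tl⁺(aq) + CrO₄²⁻(aq)
Let s be the molar solubility. Then [Tl⁺] = 2s and [CrO₄²⁻] = s.
Ksp = [Tl⁺]^2[CrO₄²⁻] = (2s)^2 · s = 4s^3
4s^3 = 1.14×10⁻¹²  ⇒  s^3 = 2.85×10⁻¹³
s = 6.58×10⁻⁵ mol L⁻¹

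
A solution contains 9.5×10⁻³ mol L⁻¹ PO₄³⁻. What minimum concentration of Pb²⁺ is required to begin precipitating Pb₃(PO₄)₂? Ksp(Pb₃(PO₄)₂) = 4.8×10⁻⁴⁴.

8.1×10⁻¹⁴ M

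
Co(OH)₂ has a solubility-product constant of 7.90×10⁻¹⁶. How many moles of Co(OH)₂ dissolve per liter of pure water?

5.82×10⁻⁶ M

Co(OH)₂(s) ⇌ Co²⁺(aq) + 2 OH⁻(aq)
Let s be the molar solubility. Then [Co²⁺] = s and [OH⁻] = 2s.
Ksp = [Co²⁺][OH⁻]^2 = s · (2s)^2 = 4s^3
4s^3 = 7.90×10⁻¹⁶  ⇒  s^3 = 1.98×10⁻¹⁶
s = 5.82×10⁻⁶ mol L⁻¹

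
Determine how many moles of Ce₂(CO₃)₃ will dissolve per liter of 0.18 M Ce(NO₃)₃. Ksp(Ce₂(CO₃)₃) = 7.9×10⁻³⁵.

4.5×10⁻¹² M

Ce₂(CO₃)₃(s) ⇌ 2 Ce³⁺(aq) + 3 CO₃²⁻(aq)
With Ce³⁺ already at 0.18 M and s small, take [Ce³⁺] ≈ 0.18 M and [CO₃²⁻] = 3s.
Ksp = [Ce³⁺]^2[CO₃²⁻]^3 = (0.18)^2(3s)^3
(3s)^3 = 7.9×10⁻³⁵ / (0.18)^2 = 2.4×10⁻³³
s = 4.5×10⁻¹² M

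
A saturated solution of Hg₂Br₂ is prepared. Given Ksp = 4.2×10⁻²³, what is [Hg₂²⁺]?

Hg₂Br₂(s) ⇌ Hg₂²⁺(aq) + 2 Br⁻(aq)
For each mole of Hg₂Br₂ that dissolves per liter, [Hg₂²⁺] = s and [Br⁻] = 2s; let s denote this solubility.
Ksp = [Hg₂²⁺][Br⁻]^2 = s · (2s)^2 = 4s^3 = 4.2×10⁻²³
s = 2.2×10⁻⁸ mol L⁻¹
[Hg₂²⁺] = s = 2.2×10⁻⁸ mol L⁻¹

2.2×10⁻⁸ M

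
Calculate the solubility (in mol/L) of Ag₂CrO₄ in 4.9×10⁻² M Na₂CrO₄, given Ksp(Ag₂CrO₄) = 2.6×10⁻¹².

Ag₂CrO₄(s) ⇌ 2 Ag⁺(aq) + CrO₄²⁻(aq)
Let s be the solubility of Ag₂CrO₄ here. The common ion gives [CrO₄²⁻] ≈ 4.9×10⁻² M, and [Ag⁺] = 2s.
Ksp = [Ag⁺]^2[CrO₄²⁻] = (2s)^2(4.9×10⁻²)
(2s)^2 = 2.6×10⁻¹² / (4.9×10⁻²) = 5.3×10⁻¹¹
s = 3.6×10⁻⁶ M

3.6×10⁻⁶ M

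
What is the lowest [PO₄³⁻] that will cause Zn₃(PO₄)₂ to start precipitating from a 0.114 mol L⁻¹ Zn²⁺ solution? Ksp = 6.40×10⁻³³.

Precipitation of each salt begins when its ion product equals Ksp.
Zn₃(PO₄)₂(s) ⇌ 3 Zn²⁺(aq) + 2 PO₄³⁻(aq)
Ksp = [Zn²⁺]^3[PO₄³⁻]^2 = [PO₄³⁻]^2(0.114)^3
[PO₄³⁻]^2 = 6.40×10⁻³³ / (0.114)^3 = 4.32×10⁻³⁰
[PO₄³⁻] = 2.08×10⁻¹⁵ mol L⁻¹

2.08×10⁻¹⁵ M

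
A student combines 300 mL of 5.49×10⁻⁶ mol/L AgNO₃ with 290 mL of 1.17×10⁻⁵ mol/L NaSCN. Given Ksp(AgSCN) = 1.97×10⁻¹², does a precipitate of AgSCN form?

Yes

After mixing, V = 300 mL + 290 mL = 590 mL.
[Ag⁺] = (5.49×10⁻⁶)(300)/590 = 2.79×10⁻⁶ mol/L
[SCN⁻] = (1.17×10⁻⁵)(290)/590 = 5.75×10⁻⁶ mol/L
Q = [Ag⁺][SCN⁻] = 1.61×10⁻¹¹
Q = 1.61×10⁻¹¹ > Ksp = 1.97×10⁻¹², so the solution is supersaturated and AgSCN precipitates.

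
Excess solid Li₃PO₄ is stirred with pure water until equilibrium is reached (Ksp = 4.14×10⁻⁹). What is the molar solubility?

3.52×10⁻³ M

Li₃PO₄(s) ⇌ 3 Li⁺(aq) + PO₄³⁻(aq)
Call the molar solubility s, so that [Li⁺] = 3s and [PO₄³⁻] = s.
Ksp = [Li⁺]^3[PO₄³⁻] = (3s)^3 · s = 27s^4
27s^4 = 4.14×10⁻⁹  ⇒  s^4 = 1.53×10⁻¹⁰
Taking the 4th root, s = 3.52×10⁻³ mol L⁻¹.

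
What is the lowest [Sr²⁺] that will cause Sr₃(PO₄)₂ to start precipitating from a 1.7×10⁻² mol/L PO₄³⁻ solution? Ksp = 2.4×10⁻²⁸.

Precipitation begins when Q = Ksp.
Sr₃(PO₄)₂(s) ⇌ 3 Sr²⁺(aq) + 2 PO₄³⁻(aq)
Ksp = [Sr²⁺]^3[PO₄³⁻]^2 = [Sr²⁺]^3(1.7×10⁻²)^2
[Sr²⁺]^3 = 2.4×10⁻²⁸ / (1.7×10⁻²)^2 = 8.3×10⁻²⁵
[Sr²⁺] = 9.4×10⁻⁹ mol/L

9.4×10⁻⁹ M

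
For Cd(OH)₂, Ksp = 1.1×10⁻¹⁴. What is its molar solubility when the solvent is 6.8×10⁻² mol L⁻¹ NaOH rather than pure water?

Cd(OH)₂(s) ⇌ Cd²⁺(aq) + 2 OH⁻(aq)
The solution already contains OH⁻ at 6.8×10⁻² mol L⁻¹. Let s be the molar solubility of Cd(OH)₂.
[OH⁻] ≈ 6.8×10⁻² mol L⁻¹ (common ion dominates); [Cd²⁺] = s.
Ksp = [Cd²⁺][OH⁻]^2 = s(6.8×10⁻²)^2
s = 1.1×10⁻¹⁴ / (6.8×10⁻²)^2 = 2.4×10⁻¹²
s = 2.4×10⁻¹² mol L⁻¹

2.4×10⁻¹² M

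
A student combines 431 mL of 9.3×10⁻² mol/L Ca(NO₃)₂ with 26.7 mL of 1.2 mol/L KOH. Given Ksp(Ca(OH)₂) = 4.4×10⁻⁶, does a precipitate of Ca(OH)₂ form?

Yes

The combined volume is 457.7 mL.
[Ca²⁺] = (9.3×10⁻²)(431)/457.7 = 8.8×10⁻² mol/L
[OH⁻] = (1.2)(26.7)/457.7 = 7.0×10⁻² mol/L
Q = [Ca²⁺][OH⁻]^2 = 4.3×10⁻⁴
Q = 4.3×10⁻⁴ > Ksp = 4.4×10⁻⁶, so the solution is supersaturated and Ca(OH)₂ precipitates.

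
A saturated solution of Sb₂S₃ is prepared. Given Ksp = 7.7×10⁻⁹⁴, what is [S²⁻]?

2.8×10⁻¹⁹ M

Sb₂S₃(s) ⇌ 2 Sb³⁺(aq) + 3 S²⁻(aq)
Let s be the molar solubility. Then [Sb³⁺] = 2s and [S²⁻] = 3s.
Ksp = [Sb³⁺]^2[S²⁻]^3 = (2s)^2 · (3s)^3 = 108s^5 = 7.7×10⁻⁹⁴
s = 9.3×10⁻²⁰ M
[S²⁻] = 3s = 2.8×10⁻¹⁹ M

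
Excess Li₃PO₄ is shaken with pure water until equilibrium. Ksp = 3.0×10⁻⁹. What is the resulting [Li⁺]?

9.7×10⁻³ M

Li₃PO₄(s) ⇌ 3 Li⁺(aq) + PO₄³⁻(aq)
Call the molar solubility s, so that [Li⁺] = 3s and [PO₄³⁻] = s.
Ksp = [Li⁺]^3[PO₄³⁻] = (3s)^3 · s = 27s^4 = 3.0×10⁻⁹
s = 3.2×10⁻³ mol L⁻¹
[Li⁺] = 3s = 9.7×10⁻³ mol L⁻¹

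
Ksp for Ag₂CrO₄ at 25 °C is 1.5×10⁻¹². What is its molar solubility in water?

Ag₂CrO₄(s) ⇌ 2 Ag⁺(aq) + CrO₄²⁻(aq)
Call the molar solubility s, so that [Ag⁺] = 2s and [CrO₄²⁻] = s.
Ksp = [Ag⁺]^2[CrO₄²⁻] = (2s)^2 · s = 4s^3
4s^3 = 1.5×10⁻¹²  ⇒  s^3 = 3.8×10⁻¹³
s = 7.2×10⁻⁵ mol/L

7.2×10⁻⁵ M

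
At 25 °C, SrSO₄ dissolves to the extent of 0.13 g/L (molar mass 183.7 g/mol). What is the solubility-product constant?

Ksp = 5.0×10⁻⁷

Convert to molarity: s = 0.13 / 183.7 = 7.077×10⁻⁴ mol/L
SrSO₄(s) ⇌ Sr²⁺(aq) + SO₄²⁻(aq)
For each mole of SrSO₄ that dissolves per liter, [Sr²⁺] = s and [SO₄²⁻] = s; let s denote this solubility.
Ksp = [Sr²⁺][SO₄²⁻] = s · s = s^2
Ksp = (7.077×10⁻⁴)^2 = 5.0×10⁻⁷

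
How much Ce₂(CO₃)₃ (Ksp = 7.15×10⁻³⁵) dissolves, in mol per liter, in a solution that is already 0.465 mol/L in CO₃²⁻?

1.33×10⁻¹⁷ M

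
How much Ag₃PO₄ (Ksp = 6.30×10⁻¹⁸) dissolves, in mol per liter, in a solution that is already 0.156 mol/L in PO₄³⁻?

1.14×10⁻⁶ M

Ag₃PO₄(s) ⇌ 3 Ag⁺(aq) + PO₄³⁻(aq)
PO₄³⁻ is already present at 0.156 mol/L. If s mol/L of Ag₃PO₄ dissolves, [Ag⁺] = 3s while [PO₄³⁻] ≈ 0.156 mol/L.
Ksp = [Ag⁺]^3[PO₄³⁻] = (3s)^3(0.156)
(3s)^3 = 6.30×10⁻¹⁸ / (0.156) = 4.04×10⁻¹⁷
s = 1.14×10⁻⁶ mol/L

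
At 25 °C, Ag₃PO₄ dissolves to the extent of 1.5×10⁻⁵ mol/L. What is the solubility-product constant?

Ksp = 1.4×10⁻¹⁸

Ag₃PO₄(s) ⇌ 3 Ag⁺(aq) + PO₄³⁻(aq)
For each mole of Ag₃PO₄ that dissolves per liter, [Ag⁺] = 3s and [PO₄³⁻] = s; let s denote this solubility.
Ksp = [Ag⁺]^3[PO₄³⁻] = (3s)^3 · s = 27s^4
Ksp = 27 × (1.5×10⁻⁵)^4 = 1.4×10⁻¹⁸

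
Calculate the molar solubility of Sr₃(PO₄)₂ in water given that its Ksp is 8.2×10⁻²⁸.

1.5×10⁻⁶ M

Sr₃(PO₄)₂(s) ⇌ 3 Sr²⁺(aq) + 2 PO₄³⁻(aq)
Call the molar solubility s, so that [Sr²⁺] = 3s and [PO₄³⁻] = 2s.
Ksp = [Sr²⁺]^3[PO₄³⁻]^2 = (3s)^3 · (2s)^2 = 108s^5
108s^5 = 8.2×10⁻²⁸  ⇒  s^5 = 7.6×10⁻³⁰
s = 1.5×10⁻⁶ mol L⁻¹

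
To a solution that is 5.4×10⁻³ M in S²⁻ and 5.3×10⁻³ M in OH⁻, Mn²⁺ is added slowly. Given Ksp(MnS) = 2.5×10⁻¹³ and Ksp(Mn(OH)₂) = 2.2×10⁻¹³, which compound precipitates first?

Each salt precipitates once Q = Ksp for that salt.
For MnS: [Mn²⁺] = (Ksp/[S²⁻]) = 4.6×10⁻¹¹ M
For Mn(OH)₂: [Mn²⁺] = (Ksp/[OH⁻]^2) = 7.8×10⁻⁹ M
Since MnS needs less Mn²⁺ to reach saturation, it precipitates first.

MnS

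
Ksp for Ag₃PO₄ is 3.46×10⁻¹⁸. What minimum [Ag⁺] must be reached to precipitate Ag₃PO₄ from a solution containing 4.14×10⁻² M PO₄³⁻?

Precipitation of each salt begins when its ion product equals Ksp.
Ag₃PO₄(s) ⇌ 3 Ag⁺(aq) + PO₄³⁻(aq)
Ksp = [Ag⁺]^3[PO₄³⁻] = [Ag⁺]^3(4.14×10⁻²)
[Ag⁺]^3 = 3.46×10⁻¹⁸ / (4.14×10⁻²) = 8.36×10⁻¹⁷
[Ag⁺] = 4.37×10⁻⁶ M

4.37×10⁻⁶ M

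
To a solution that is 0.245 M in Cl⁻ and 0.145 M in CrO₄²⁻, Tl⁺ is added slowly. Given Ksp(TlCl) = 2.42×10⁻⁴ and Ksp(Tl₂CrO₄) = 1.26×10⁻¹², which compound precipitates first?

The threshold for precipitation is Q = Ksp.
For TlCl: [Tl⁺] = (Ksp/[Cl⁻]) = 9.88×10⁻⁴ M
For Tl₂CrO₄: [Tl⁺] = (Ksp/[CrO₄²⁻])^(1/2) = 2.95×10⁻⁶ M
Since Tl₂CrO₄ needs less Tl⁺ to reach saturation, it precipitates first.

Tl₂CrO₄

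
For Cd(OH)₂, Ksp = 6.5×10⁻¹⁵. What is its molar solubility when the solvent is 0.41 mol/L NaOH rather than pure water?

3.9×10⁻¹⁴ M

Cd(OH)₂(s) ⇌ Cd²⁺(aq) + 2 OH⁻(aq)
Let s be the solubility of Cd(OH)₂ here. The common ion gives [OH⁻] ≈ 0.41 mol/L, and [Cd²⁺] = s.
Ksp = [Cd²⁺][OH⁻]^2 = s(0.41)^2
s = 6.5×10⁻¹⁵ / (0.41)^2 = 3.9×10⁻¹⁴
s = 3.9×10⁻¹⁴ mol/L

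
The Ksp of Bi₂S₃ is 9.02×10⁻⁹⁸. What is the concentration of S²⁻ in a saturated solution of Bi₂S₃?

4.59×10⁻²⁰ M

Bi₂S₃(s) ⇌ 2 Bi³⁺(aq) + 3 S²⁻(aq)
For each mole of Bi₂S₃ that dissolves per liter, [Bi³⁺] = 2s and [S²⁻] = 3s; let s denote this solubility.
Ksp = [Bi³⁺]^2[S²⁻]^3 = (2s)^2 · (3s)^3 = 108s^5 = 9.02×10⁻⁹⁸
s = 1.53×10⁻²⁰ mol L⁻¹
[S²⁻] = 3s = 4.59×10⁻²⁰ mol L⁻¹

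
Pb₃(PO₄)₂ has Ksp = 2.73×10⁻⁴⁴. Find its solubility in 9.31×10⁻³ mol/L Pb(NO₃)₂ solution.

9.20×10⁻²⁰ M

Pb₃(PO₄)₂(s) ⇌ 3 Pb²⁺(aq) + 2 PO₄³⁻(aq)
With Pb²⁺ already at 9.31×10⁻³ mol/L and s small, take [Pb²⁺] ≈ 9.31×10⁻³ mol/L and [PO₄³⁻] = 2s.
Ksp = [Pb²⁺]^3[PO₄³⁻]^2 = (9.31×10⁻³)^3(2s)^2
(2s)^2 = 2.73×10⁻⁴⁴ / (9.31×10⁻³)^3 = 3.38×10⁻³⁸
s = 9.20×10⁻²⁰ mol/L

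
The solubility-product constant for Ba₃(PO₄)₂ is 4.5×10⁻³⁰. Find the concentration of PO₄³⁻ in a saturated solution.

1.1×10⁻⁶ M

Ba₃(PO₄)₂(s) ⇌ 3 Ba²⁺(aq) + 2 PO₄³⁻(aq)
Let s be the molar solubility. Then [Ba²⁺] = 3s and [PO₄³⁻] = 2s.
Ksp = [Ba²⁺]^3[PO₄³⁻]^2 = (3s)^3 · (2s)^2 = 108s^5 = 4.5×10⁻³⁰
s = 5.3×10⁻⁷ mol/L
[PO₄³⁻] = 2s = 1.1×10⁻⁶ mol/L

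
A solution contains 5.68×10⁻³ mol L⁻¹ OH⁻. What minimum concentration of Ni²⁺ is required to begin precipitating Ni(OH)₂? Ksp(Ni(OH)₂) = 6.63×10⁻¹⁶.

A salt starts to precipitate once the ion product Q reaches its Ksp.
Ni(OH)₂(s) ⇌ Ni²⁺(aq) + 2 OH⁻(aq)
Ksp = [Ni²⁺][OH⁻]^2 = [Ni²⁺](5.68×10⁻³)^2
[Ni²⁺] = 6.63×10⁻¹⁶ / (5.68×10⁻³)^2 = 2.06×10⁻¹¹
[Ni²⁺] = 2.06×10⁻¹¹ mol L⁻¹

2.06×10⁻¹¹ M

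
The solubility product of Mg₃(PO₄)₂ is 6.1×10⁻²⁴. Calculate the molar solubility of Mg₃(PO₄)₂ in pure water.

Mg₃(PO₄)₂(s) ⇌ 3 Mg²⁺(aq) + 2 PO₄³⁻(aq)
Call the molar solubility s, so that [Mg²⁺] = 3s and [PO₄³⁻] = 2s.
Ksp = [Mg²⁺]^3[PO₄³⁻]^2 = (3s)^3 · (2s)^2 = 108s^5
108s^5 = 6.1×10⁻²⁴  ⇒  s^5 = 5.6×10⁻²⁶
s = (5.6×10⁻²⁶)^(1/5) = 8.9×10⁻⁶ M

8.9×10⁻⁶ M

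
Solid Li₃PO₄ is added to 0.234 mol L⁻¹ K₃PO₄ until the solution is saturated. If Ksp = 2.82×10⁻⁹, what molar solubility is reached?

Li₃PO₄(s) ⇌ 3 Li⁺(aq) + PO₄³⁻(aq)
Let s be the solubility of Li₃PO₄ here. The common ion gives [PO₄³⁻] ≈ 0.234 mol L⁻¹, and [Li⁺] = 3s.
Ksp = [Li⁺]^3[PO₄³⁻] = (3s)^3(0.234)
(3s)^3 = 2.82×10⁻⁹ / (0.234) = 1.21×10⁻⁸
s = 7.64×10⁻⁴ mol L⁻¹

7.64×10⁻⁴ M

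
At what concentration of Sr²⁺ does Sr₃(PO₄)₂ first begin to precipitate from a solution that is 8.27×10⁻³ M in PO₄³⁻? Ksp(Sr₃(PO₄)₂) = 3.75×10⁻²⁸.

1.76×10⁻⁸ M

Each salt precipitates once Q = Ksp for that salt.
Sr₃(PO₄)₂(s) ⇌ 3 Sr²⁺(aq) + 2 PO₄³⁻(aq)
Ksp = [Sr²⁺]^3[PO₄³⁻]^2 = [Sr²⁺]^3(8.27×10⁻³)^2
[Sr²⁺]^3 = 3.75×10⁻²⁸ / (8.27×10⁻³)^2 = 5.48×10⁻²⁴
[Sr²⁺] = 1.76×10⁻⁸ M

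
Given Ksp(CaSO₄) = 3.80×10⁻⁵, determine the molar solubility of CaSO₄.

6.16×10⁻³ M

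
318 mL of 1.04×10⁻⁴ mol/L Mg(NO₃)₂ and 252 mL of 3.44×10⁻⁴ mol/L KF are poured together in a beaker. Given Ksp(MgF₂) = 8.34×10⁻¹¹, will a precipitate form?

Total volume after mixing = 318 + 252 = 570 mL.
[Mg²⁺] = (1.04×10⁻⁴)(318)/570 = 5.80×10⁻⁵ mol/L
[F⁻] = (3.44×10⁻⁴)(252)/570 = 1.52×10⁻⁴ mol/L
Q = [Mg²⁺][F⁻]^2 = 1.34×10⁻¹²
Q = 1.34×10⁻¹² < Ksp = 8.34×10⁻¹¹, so the solution is unsaturated and no precipitate forms.

No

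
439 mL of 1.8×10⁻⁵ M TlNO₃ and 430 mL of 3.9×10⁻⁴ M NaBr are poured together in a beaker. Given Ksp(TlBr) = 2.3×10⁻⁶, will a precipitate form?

No

After mixing, V = 439 mL + 430 mL = 869 mL.
[Tl⁺] = (1.8×10⁻⁵)(439)/869 = 9.1×10⁻⁶ M
[Br⁻] = (3.9×10⁻⁴)(430)/869 = 1.9×10⁻⁴ M
Q = [Tl⁺][Br⁻] = 1.8×10⁻⁹
Q = 1.8×10⁻⁹ < Ksp = 2.3×10⁻⁶, so the solution is unsaturated and no precipitate forms.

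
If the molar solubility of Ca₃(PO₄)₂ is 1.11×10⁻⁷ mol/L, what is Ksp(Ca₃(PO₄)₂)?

Ca₃(PO₄)₂(s) ⇌ 3 Ca²⁺(aq) + 2 PO₄³⁻(aq)
Call the molar solubility s, so that [Ca²⁺] = 3s and [PO₄³⁻] = 2s.
Ksp = [Ca²⁺]^3[PO₄³⁻]^2 = (3s)^3 · (2s)^2 = 108s^5
Ksp = 108 × (1.11×10⁻⁷)^5 = 1.82×10⁻³³

Ksp = 1.82×10⁻³³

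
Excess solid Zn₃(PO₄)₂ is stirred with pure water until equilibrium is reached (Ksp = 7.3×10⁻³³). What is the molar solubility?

Zn₃(PO₄)₂(s) ⇌ 3 Zn²⁺(aq) + 2 PO₄³⁻(aq)
With molar solubility s: [Zn²⁺] = 3s, [PO₄³⁻] = 2s.
Ksp = [Zn²⁺]^3[PO₄³⁻]^2 = (3s)^3 · (2s)^2 = 108s^5
108s^5 = 7.3×10⁻³³  ⇒  s^5 = 6.8×10⁻³⁵
s = 1.5×10⁻⁷ mol/L

1.5×10⁻⁷ M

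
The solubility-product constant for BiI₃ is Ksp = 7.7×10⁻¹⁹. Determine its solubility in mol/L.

1.3×10⁻⁵ M

BiI₃(s) ⇌ Bi³⁺(aq) + 3 I⁻(aq)
Let s be the molar solubility. Then [Bi³⁺] = s and [I⁻] = 3s.
Ksp = [Bi³⁺][I⁻]^3 = s · (3s)^3 = 27s^4
27s^4 = 7.7×10⁻¹⁹  ⇒  s^4 = 2.9×10⁻²⁰
s = 1.3×10⁻⁵ mol L⁻¹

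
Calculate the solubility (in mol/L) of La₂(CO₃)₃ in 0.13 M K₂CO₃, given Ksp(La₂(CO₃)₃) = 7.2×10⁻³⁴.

La₂(CO₃)₃(s) ⇌ 2 La³⁺(aq) + 3 CO₃²⁻(aq)
The solution already contains CO₃²⁻ at 0.13 M. Let s be the molar solubility of La₂(CO₃)₃.
[CO₃²⁻] ≈ 0.13 M (common ion dominates); [La³⁺] = 2s.
Ksp = [La³⁺]^2[CO₃²⁻]^3 = (2s)^2(0.13)^3
(2s)^2 = 7.2×10⁻³⁴ / (0.13)^3 = 3.3×10⁻³¹
s = 2.9×10⁻¹⁶ M

2.9×10⁻¹⁶ M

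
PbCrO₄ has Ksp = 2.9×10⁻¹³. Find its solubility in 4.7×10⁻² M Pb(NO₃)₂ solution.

PbCrO₄(s) ⇌ Pb²⁺(aq) + CrO₄²⁻(aq)
The solution already contains Pb²⁺ at 4.7×10⁻² M. Let s be the molar solubility of PbCrO₄.
[Pb²⁺] ≈ 4.7×10⁻² M (common ion dominates); [CrO₄²⁻] = s.
Ksp = [Pb²⁺][CrO₄²⁻] = (4.7×10⁻²)s
s = 2.9×10⁻¹³ / (4.7×10⁻²) = 6.2×10⁻¹²
s = 6.2×10⁻¹² M

6.2×10⁻¹² M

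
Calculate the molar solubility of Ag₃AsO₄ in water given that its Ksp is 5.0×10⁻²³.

Ag₃AsO₄(s) ⇌ 3 Ag⁺(aq) + AsO₄³⁻(aq)
For each mole of Ag₃AsO₄ that dissolves per liter, [Ag⁺] = 3s and [AsO₄³⁻] = s; let s denote this solubility.
Ksp = [Ag⁺]^3[AsO₄³⁻] = (3s)^3 · s = 27s^4
27s^4 = 5.0×10⁻²³  ⇒  s^4 = 1.9×10⁻²⁴
s = 1.2×10⁻⁶ mol L⁻¹

1.2×10⁻⁶ M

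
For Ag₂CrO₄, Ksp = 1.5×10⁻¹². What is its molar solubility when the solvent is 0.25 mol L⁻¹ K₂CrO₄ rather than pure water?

1.2×10⁻⁶ M

Ag₂CrO₄(s) ⇌ 2 Ag⁺(aq) + CrO₄²⁻(aq)
CrO₄²⁻ is already present at 0.25 mol L⁻¹. If s mol/L of Ag₂CrO₄ dissolves, [Ag⁺] = 2s while [CrO₄²⁻] ≈ 0.25 mol L⁻¹.
Ksp = [Ag⁺]^2[CrO₄²⁻] = (2s)^2(0.25)
(2s)^2 = 1.5×10⁻¹² / (0.25) = 6.0×10⁻¹²
s = 1.2×10⁻⁶ mol L⁻¹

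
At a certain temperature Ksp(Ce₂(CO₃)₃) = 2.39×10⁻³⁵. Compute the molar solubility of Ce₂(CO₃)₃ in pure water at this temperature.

4.67×10⁻⁸ M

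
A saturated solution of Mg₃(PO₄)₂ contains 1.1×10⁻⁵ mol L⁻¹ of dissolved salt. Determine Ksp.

Mg₃(PO₄)₂(s) ⇌ 3 Mg²⁺(aq) + 2 PO₄³⁻(aq)
Call the molar solubility s, so that [Mg²⁺] = 3s and [PO₄³⁻] = 2s.
Ksp = [Mg²⁺]^3[PO₄³⁻]^2 = (3s)^3 · (2s)^2 = 108s^5
Ksp = 108 × (1.1×10⁻⁵)^5 = 1.7×10⁻²³

Ksp = 1.7×10⁻²³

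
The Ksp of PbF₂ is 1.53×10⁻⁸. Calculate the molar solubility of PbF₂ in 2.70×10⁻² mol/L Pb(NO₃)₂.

PbF₂(s) ⇌ Pb²⁺(aq) + 2 F⁻(aq)
With Pb²⁺ already at 2.70×10⁻² mol/L and s small, take [Pb²⁺] ≈ 2.70×10⁻² mol/L and [F⁻] = 2s.
Ksp = [Pb²⁺][F⁻]^2 = (2.70×10⁻²)(2s)^2
(2s)^2 = 1.53×10⁻⁸ / (2.70×10⁻²) = 5.67×10⁻⁷
s = 3.76×10⁻⁴ mol/L

3.76×10⁻⁴ M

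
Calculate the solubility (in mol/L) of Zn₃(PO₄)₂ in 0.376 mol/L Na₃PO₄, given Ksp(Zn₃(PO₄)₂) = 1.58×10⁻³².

Zn₃(PO₄)₂(s) ⇌ 3 Zn²⁺(aq) + 2 PO₄³⁻(aq)
Let s be the solubility of Zn₃(PO₄)₂ here. The common ion gives [PO₄³⁻] ≈ 0.376 mol/L, and [Zn²⁺] = 3s.
Ksp = [Zn²⁺]^3[PO₄³⁻]^2 = (3s)^3(0.376)^2
(3s)^3 = 1.58×10⁻³² / (0.376)^2 = 1.12×10⁻³¹
s = 1.61×10⁻¹¹ mol/L

1.61×10⁻¹¹ M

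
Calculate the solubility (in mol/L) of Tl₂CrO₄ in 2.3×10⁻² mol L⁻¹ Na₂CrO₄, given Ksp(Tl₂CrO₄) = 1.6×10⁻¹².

Tl₂CrO₄(s) ⇌ 2 Tl⁺(aq) + CrO₄²⁻(aq)
Let s be the solubility of Tl₂CrO₄ here. The common ion gives [CrO₄²⁻] ≈ 2.3×10⁻² mol L⁻¹, and [Tl⁺] = 2s.
Ksp = [Tl⁺]^2[CrO₄²⁻] = (2s)^2(2.3×10⁻²)
(2s)^2 = 1.6×10⁻¹² / (2.3×10⁻²) = 7.0×10⁻¹¹
s = 4.2×10⁻⁶ mol L⁻¹

4.2×10⁻⁶ M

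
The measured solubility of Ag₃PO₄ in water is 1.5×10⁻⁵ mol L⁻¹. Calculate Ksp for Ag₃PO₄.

Ksp = 1.4×10⁻¹⁸

Ag₃PO₄(s) ⇌ 3 Ag⁺(aq) + PO₄³⁻(aq)
If s mol/L of Ag₃PO₄ dissolves, [Ag⁺] = 3s and [PO₄³⁻] = s.
Ksp = [Ag⁺]^3[PO₄³⁻] = (3s)^3 · s = 27s^4
Ksp = 27 × (1.5×10⁻⁵)^4 = 1.4×10⁻¹⁸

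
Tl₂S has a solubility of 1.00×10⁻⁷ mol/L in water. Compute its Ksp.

Ksp = 4.00×10⁻²¹

Tl₂S(s) ⇌ 2 Tl⁺(aq) + S²⁻(aq)
If s mol/L of Tl₂S dissolves, [Tl⁺] = 2s and [S²⁻] = s.
Ksp = [Tl⁺]^2[S²⁻] = (2s)^2 · s = 4s^3
Ksp = 4 × (1.00×10⁻⁷)^3 = 4.00×10⁻²¹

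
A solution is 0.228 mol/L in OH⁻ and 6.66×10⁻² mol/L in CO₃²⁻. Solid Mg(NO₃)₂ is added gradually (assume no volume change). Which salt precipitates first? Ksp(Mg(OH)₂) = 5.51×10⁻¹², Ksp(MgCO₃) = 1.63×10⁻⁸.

Mg(OH)₂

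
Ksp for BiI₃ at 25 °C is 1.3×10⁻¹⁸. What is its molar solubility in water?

1.5×10⁻⁵ M

BiI₃(s) ⇌ Bi³⁺(aq) + 3 I⁻(aq)
Call the molar solubility s, so that [Bi³⁺] = s and [I⁻] = 3s.
Ksp = [Bi³⁺][I⁻]^3 = s · (3s)^3 = 27s^4
27s^4 = 1.3×10⁻¹⁸  ⇒  s^4 = 4.8×10⁻²⁰
Taking the 4th root, s = 1.5×10⁻⁵ mol/L.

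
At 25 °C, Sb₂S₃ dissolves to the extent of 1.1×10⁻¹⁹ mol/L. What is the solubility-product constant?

Ksp = 1.7×10⁻⁹³

Sb₂S₃(s) ⇌ 2 Sb³⁺(aq) + 3 S²⁻(aq)
For each mole of Sb₂S₃ that dissolves per liter, [Sb³⁺] = 2s and [S²⁻] = 3s; let s denote this solubility.
Ksp = [Sb³⁺]^2[S²⁻]^3 = (2s)^2 · (3s)^3 = 108s^5
Ksp = 108 × (1.1×10⁻¹⁹)^5 = 1.7×10⁻⁹³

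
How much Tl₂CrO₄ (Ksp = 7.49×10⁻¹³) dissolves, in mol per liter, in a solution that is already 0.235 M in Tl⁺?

1.36×10⁻¹¹ M

Tl₂CrO₄(s) ⇌ 2 Tl⁺(aq) + CrO₄²⁻(aq)
The solution already contains Tl⁺ at 0.235 M. Let s be the molar solubility of Tl₂CrO₄.
[Tl⁺] ≈ 0.235 M (common ion dominates); [CrO₄²⁻] = s.
Ksp = [Tl⁺]^2[CrO₄²⁻] = (0.235)^2s
s = 7.49×10⁻¹³ / (0.235)^2 = 1.36×10⁻¹¹
s = 1.36×10⁻¹¹ M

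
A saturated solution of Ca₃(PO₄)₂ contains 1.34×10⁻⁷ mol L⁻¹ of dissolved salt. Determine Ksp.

Ksp = 4.67×10⁻³³

Ca₃(PO₄)₂(s) ⇌ 3 Ca²⁺(aq) + 2 PO₄³⁻(aq)
If s mol/L of Ca₃(PO₄)₂ dissolves, [Ca²⁺] = 3s and [PO₄³⁻] = 2s.
Ksp = [Ca²⁺]^3[PO₄³⁻]^2 = (3s)^3 · (2s)^2 = 108s^5
Ksp = 108 × (1.34×10⁻⁷)^5 = 4.67×10⁻³³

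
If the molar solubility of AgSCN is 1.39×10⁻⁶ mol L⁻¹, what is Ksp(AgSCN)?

Ksp = 1.93×10⁻¹²

AgSCN(s) ⇌ Ag⁺(aq) + SCN⁻(aq)
If s mol/L of AgSCN dissolves, [Ag⁺] = s and [SCN⁻] = s.
Ksp = [Ag⁺][SCN⁻] = s · s = s^2
Ksp = (1.39×10⁻⁶)^2 = 1.93×10⁻¹²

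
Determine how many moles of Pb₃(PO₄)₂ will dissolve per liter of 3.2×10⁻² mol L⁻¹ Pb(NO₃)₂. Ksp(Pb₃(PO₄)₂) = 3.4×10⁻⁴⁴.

Pb₃(PO₄)₂(s) ⇌ 3 Pb²⁺(aq) + 2 PO₄³⁻(aq)
Pb²⁺ is already present at 3.2×10⁻² mol L⁻¹. If s mol/L of Pb₃(PO₄)₂ dissolves, [PO₄³⁻] = 2s while [Pb²⁺] ≈ 3.2×10⁻² mol L⁻¹.
Ksp = [Pb²⁺]^3[PO₄³⁻]^2 = (3.2×10⁻²)^3(2s)^2
(2s)^2 = 3.4×10⁻⁴⁴ / (3.2×10⁻²)^3 = 1.0×10⁻³⁹
s = 1.6×10⁻²⁰ mol L⁻¹

1.6×10⁻²⁰ M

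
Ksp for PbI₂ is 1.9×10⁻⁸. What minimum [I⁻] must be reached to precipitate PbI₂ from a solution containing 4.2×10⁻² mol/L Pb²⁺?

6.7×10⁻⁴ M

Each salt precipitates once Q = Ksp for that salt.
PbI₂(s) ⇌ Pb²⁺(aq) + 2 I⁻(aq)
Ksp = [Pb²⁺][I⁻]^2 = [I⁻]^2(4.2×10⁻²)
[I⁻]^2 = 1.9×10⁻⁸ / (4.2×10⁻²) = 4.5×10⁻⁷
[I⁻] = 6.7×10⁻⁴ mol/L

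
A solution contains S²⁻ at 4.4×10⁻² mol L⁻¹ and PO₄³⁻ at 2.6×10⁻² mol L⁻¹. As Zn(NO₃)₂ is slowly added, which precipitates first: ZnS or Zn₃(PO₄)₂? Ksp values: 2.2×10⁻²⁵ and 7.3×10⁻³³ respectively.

ZnS

Each salt precipitates once Q = Ksp for that salt.
For ZnS: [Zn²⁺] = (Ksp/[S²⁻]) = 5.0×10⁻²⁴ mol L⁻¹
For Zn₃(PO₄)₂: [Zn²⁺] = (Ksp/[PO₄³⁻]^2)^(1/3) = 2.2×10⁻¹⁰ mol L⁻¹
Since ZnS needs less Zn²⁺ to reach saturation, it precipitates first.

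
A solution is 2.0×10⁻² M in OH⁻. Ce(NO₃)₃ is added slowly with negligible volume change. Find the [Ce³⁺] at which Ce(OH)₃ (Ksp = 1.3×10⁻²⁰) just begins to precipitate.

1.6×10⁻¹⁵ M

The threshold for precipitation is Q = Ksp.
Ce(OH)₃(s) ⇌ Ce³⁺(aq) + 3 OH⁻(aq)
Ksp = [Ce³⁺][OH⁻]^3 = [Ce³⁺](2.0×10⁻²)^3
[Ce³⁺] = 1.3×10⁻²⁰ / (2.0×10⁻²)^3 = 1.6×10⁻¹⁵
[Ce³⁺] = 1.6×10⁻¹⁵ M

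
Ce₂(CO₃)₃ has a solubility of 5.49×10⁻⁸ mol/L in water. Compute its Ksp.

Ce₂(CO₃)₃(s) ⇌ 2 Ce³⁺(aq) + 3 CO₃²⁻(aq)
If s mol/L of Ce₂(CO₃)₃ dissolves, [Ce³⁺] = 2s and [CO₃²⁻] = 3s.
Ksp = [Ce³⁺]^2[CO₃²⁻]^3 = (2s)^2 · (3s)^3 = 108s^5
Ksp = 108 × (5.49×10⁻⁸)^5 = 5.39×10⁻³⁵

Ksp = 5.39×10⁻³⁵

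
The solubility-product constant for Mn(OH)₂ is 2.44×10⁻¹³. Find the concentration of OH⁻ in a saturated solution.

7.87×10⁻⁵ M

Mn(OH)₂(s) ⇌ Mn²⁺(aq) + 2 OH⁻(aq)
Call the molar solubility s, so that [Mn²⁺] = s and [OH⁻] = 2s.
Ksp = [Mn²⁺][OH⁻]^2 = s · (2s)^2 = 4s^3 = 2.44×10⁻¹³
s = 3.94×10⁻⁵ M
[OH⁻] = 2s = 7.87×10⁻⁵ M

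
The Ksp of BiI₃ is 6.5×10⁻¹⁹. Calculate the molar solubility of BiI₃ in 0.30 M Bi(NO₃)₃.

BiI₃(s) ⇌ Bi³⁺(aq) + 3 I⁻(aq)
Let s be the solubility of BiI₃ here. The common ion gives [Bi³⁺] ≈ 0.30 M, and [I⁻] = 3s.
Ksp = [Bi³⁺][I⁻]^3 = (0.30)(3s)^3
(3s)^3 = 6.5×10⁻¹⁹ / (0.30) = 2.2×10⁻¹⁸
s = 4.3×10⁻⁷ M

4.3×10⁻⁷ M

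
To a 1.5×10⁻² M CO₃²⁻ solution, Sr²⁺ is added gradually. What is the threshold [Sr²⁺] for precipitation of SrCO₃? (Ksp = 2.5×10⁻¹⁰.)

Each salt precipitates once Q = Ksp for that salt.
SrCO₃(s) ⇌ Sr²⁺(aq) + CO₃²⁻(aq)
Ksp = [Sr²⁺][CO₃²⁻] = [Sr²⁺](1.5×10⁻²)
[Sr²⁺] = 2.5×10⁻¹⁰ / (1.5×10⁻²) = 1.7×10⁻⁸
[Sr²⁺] = 1.7×10⁻⁸ M

1.7×10⁻⁸ M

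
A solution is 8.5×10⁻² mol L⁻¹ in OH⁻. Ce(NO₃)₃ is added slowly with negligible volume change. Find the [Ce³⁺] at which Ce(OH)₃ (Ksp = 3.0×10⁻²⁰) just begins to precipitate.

Precipitation begins when Q = Ksp.
Ce(OH)₃(s) ⇌ Ce³⁺(aq) + 3 OH⁻(aq)
Ksp = [Ce³⁺][OH⁻]^3 = [Ce³⁺](8.5×10⁻²)^3
[Ce³⁺] = 3.0×10⁻²⁰ / (8.5×10⁻²)^3 = 4.9×10⁻¹⁷
[Ce³⁺] = 4.9×10⁻¹⁷ mol L⁻¹

4.9×10⁻¹⁷ M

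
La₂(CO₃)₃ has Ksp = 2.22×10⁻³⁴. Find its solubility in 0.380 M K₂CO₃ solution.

La₂(CO₃)₃(s) ⇌ 2 La³⁺(aq) + 3 CO₃²⁻(aq)
The solution already contains CO₃²⁻ at 0.380 M. Let s be the molar solubility of La₂(CO₃)₃.
[CO₃²⁻] ≈ 0.380 M (common ion dominates); [La³⁺] = 2s.
Ksp = [La³⁺]^2[CO₃²⁻]^3 = (2s)^2(0.380)^3
(2s)^2 = 2.22×10⁻³⁴ / (0.380)^3 = 4.05×10⁻³³
s = 3.18×10⁻¹⁷ M

3.18×10⁻¹⁷ M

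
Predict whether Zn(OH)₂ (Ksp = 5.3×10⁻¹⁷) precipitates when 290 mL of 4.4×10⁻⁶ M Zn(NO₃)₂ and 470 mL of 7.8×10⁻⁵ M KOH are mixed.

The combined volume is 760 mL.
[Zn²⁺] = (4.4×10⁻⁶)(290)/760 = 1.7×10⁻⁶ M
[OH⁻] = (7.8×10⁻⁵)(470)/760 = 4.8×10⁻⁵ M
Q = [Zn²⁺][OH⁻]^2 = 3.9×10⁻¹⁵
Because Q > Ksp (3.9×10⁻¹⁵ vs 5.3×10⁻¹⁷), a precipitate of Zn(OH)₂ forms.

Yes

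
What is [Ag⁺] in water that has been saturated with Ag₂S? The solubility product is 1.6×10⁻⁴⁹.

6.8×10⁻¹⁷ M

Ag₂S(s) ⇌ 2 Ag⁺(aq) + S²⁻(aq)
With molar solubility s: [Ag⁺] = 2s, [S²⁻] = s.
Ksp = [Ag⁺]^2[S²⁻] = (2s)^2 · s = 4s^3 = 1.6×10⁻⁴⁹
s = 3.4×10⁻¹⁷ M
[Ag⁺] = 2s = 6.8×10⁻¹⁷ M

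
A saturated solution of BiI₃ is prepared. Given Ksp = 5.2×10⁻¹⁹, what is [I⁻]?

3.5×10⁻⁵ M

BiI₃(s) ⇌ Bi³⁺(aq) + 3 I⁻(aq)
If s mol/L of BiI₃ dissolves, [Bi³⁺] = s and [I⁻] = 3s.
Ksp = [Bi³⁺][I⁻]^3 = s · (3s)^3 = 27s^4 = 5.2×10⁻¹⁹
s = 1.2×10⁻⁵ mol/L
[I⁻] = 3s = 3.5×10⁻⁵ mol/L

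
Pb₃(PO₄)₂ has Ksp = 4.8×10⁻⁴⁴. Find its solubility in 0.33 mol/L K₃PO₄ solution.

2.5×10⁻¹⁵ M

Pb₃(PO₄)₂(s) ⇌ 3 Pb²⁺(aq) + 2 PO₄³⁻(aq)
The solution already contains PO₄³⁻ at 0.33 mol/L. Let s be the molar solubility of Pb₃(PO₄)₂.
[PO₄³⁻] ≈ 0.33 mol/L (common ion dominates); [Pb²⁺] = 3s.
Ksp = [Pb²⁺]^3[PO₄³⁻]^2 = (3s)^3(0.33)^2
(3s)^3 = 4.8×10⁻⁴⁴ / (0.33)^2 = 4.4×10⁻⁴³
s = 2.5×10⁻¹⁵ mol/L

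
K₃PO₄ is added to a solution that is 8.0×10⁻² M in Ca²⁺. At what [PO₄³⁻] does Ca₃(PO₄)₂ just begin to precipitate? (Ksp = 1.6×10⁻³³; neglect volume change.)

The threshold for precipitation is Q = Ksp.
Ca₃(PO₄)₂(s) ⇌ 3 Ca²⁺(aq) + 2 PO₄³⁻(aq)
Ksp = [Ca²⁺]^3[PO₄³⁻]^2 = [PO₄³⁻]^2(8.0×10⁻²)^3
[PO₄³⁻]^2 = 1.6×10⁻³³ / (8.0×10⁻²)^3 = 3.1×10⁻³⁰
[PO₄³⁻] = 1.8×10⁻¹⁵ M

1.8×10⁻¹⁵ M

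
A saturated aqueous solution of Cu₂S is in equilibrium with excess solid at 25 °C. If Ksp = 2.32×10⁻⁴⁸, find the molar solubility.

8.34×10⁻¹⁷ M

Cu₂S(s) ⇌ 2 Cu⁺(aq) + S²⁻(aq)
Let s be the molar solubility. Then [Cu⁺] = 2s and [S²⁻] = s.
Ksp = [Cu⁺]^2[S²⁻] = (2s)^2 · s = 4s^3
4s^3 = 2.32×10⁻⁴⁸  ⇒  s^3 = 5.80×10⁻⁴⁹
Taking the 3rd root, s = 8.34×10⁻¹⁷ M.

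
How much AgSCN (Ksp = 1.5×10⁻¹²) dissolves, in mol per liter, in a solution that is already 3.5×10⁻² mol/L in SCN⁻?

4.3×10⁻¹¹ M

AgSCN(s) ⇌ Ag⁺(aq) + SCN⁻(aq)
The solution already contains SCN⁻ at 3.5×10⁻² mol/L. Let s be the molar solubility of AgSCN.
[SCN⁻] ≈ 3.5×10⁻² mol/L (common ion dominates); [Ag⁺] = s.
Ksp = [Ag⁺][SCN⁻] = s(3.5×10⁻²)
s = 1.5×10⁻¹² / (3.5×10⁻²) = 4.3×10⁻¹¹
s = 4.3×10⁻¹¹ mol/L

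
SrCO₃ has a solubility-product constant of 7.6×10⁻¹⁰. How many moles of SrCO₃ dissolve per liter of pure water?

SrCO₃(s) ⇌ Sr²⁺(aq) + CO₃²⁻(aq)
With molar solubility s: [Sr²⁺] = s, [CO₃²⁻] = s.
Ksp = [Sr²⁺][CO₃²⁻] = s · s = s^2
s^2 = 7.6×10⁻¹⁰
s = (7.6×10⁻¹⁰)^(1/2) = 2.8×10⁻⁵ mol L⁻¹

2.8×10⁻⁵ M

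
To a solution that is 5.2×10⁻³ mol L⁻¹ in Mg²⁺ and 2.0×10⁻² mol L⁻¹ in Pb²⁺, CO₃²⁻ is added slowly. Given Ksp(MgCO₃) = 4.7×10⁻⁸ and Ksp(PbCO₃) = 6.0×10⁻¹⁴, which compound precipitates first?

PbCO₃

Precipitation of each salt begins when its ion product equals Ksp.
For MgCO₃: [CO₃²⁻] = (Ksp/[Mg²⁺]) = 9.0×10⁻⁶ mol L⁻¹
For PbCO₃: [CO₃²⁻] = (Ksp/[Pb²⁺]) = 3.0×10⁻¹² mol L⁻¹
Since PbCO₃ needs less CO₃²⁻ to reach saturation, it precipitates first.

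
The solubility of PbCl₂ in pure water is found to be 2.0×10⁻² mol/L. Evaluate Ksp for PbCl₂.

PbCl₂(s) ⇌ Pb²⁺(aq) + 2 Cl⁻(aq)
If s mol/L of PbCl₂ dissolves, [Pb²⁺] = s and [Cl⁻] = 2s.
Ksp = [Pb²⁺][Cl⁻]^2 = s · (2s)^2 = 4s^3
Ksp = 4 × (2.0×10⁻²)^3 = 3.2×10⁻⁵

Ksp = 3.2×10⁻⁵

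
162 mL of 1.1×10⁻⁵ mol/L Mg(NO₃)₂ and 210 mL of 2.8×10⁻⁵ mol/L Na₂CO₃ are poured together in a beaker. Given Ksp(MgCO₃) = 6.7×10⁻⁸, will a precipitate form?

No

Total volume after mixing = 162 + 210 = 372 mL.
[Mg²⁺] = (1.1×10⁻⁵)(162)/372 = 4.8×10⁻⁶ mol/L
[CO₃²⁻] = (2.8×10⁻⁵)(210)/372 = 1.6×10⁻⁵ mol/L
Q = [Mg²⁺][CO₃²⁻] = 7.6×10⁻¹¹
Q = 7.6×10⁻¹¹ < Ksp = 6.7×10⁻⁸, so the solution is unsaturated and no precipitate forms.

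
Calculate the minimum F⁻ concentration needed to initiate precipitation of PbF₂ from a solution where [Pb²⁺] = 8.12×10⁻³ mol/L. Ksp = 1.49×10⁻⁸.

1.35×10⁻³ M

Each salt precipitates once Q = Ksp for that salt.
PbF₂(s) ⇌ Pb²⁺(aq) + 2 F⁻(aq)
Ksp = [Pb²⁺][F⁻]^2 = [F⁻]^2(8.12×10⁻³)
[F⁻]^2 = 1.49×10⁻⁸ / (8.12×10⁻³) = 1.83×10⁻⁶
[F⁻] = 1.35×10⁻³ mol/L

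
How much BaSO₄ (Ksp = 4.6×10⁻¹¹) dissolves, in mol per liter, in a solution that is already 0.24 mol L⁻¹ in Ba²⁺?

1.9×10⁻¹⁰ M

BaSO₄(s) ⇌ Ba²⁺(aq) + SO₄²⁻(aq)
The solution already contains Ba²⁺ at 0.24 mol L⁻¹. Let s be the molar solubility of BaSO₄.
[Ba²⁺] ≈ 0.24 mol L⁻¹ (common ion dominates); [SO₄²⁻] = s.
Ksp = [Ba²⁺][SO₄²⁻] = (0.24)s
s = 4.6×10⁻¹¹ / (0.24) = 1.9×10⁻¹⁰
s = 1.9×10⁻¹⁰ mol L⁻¹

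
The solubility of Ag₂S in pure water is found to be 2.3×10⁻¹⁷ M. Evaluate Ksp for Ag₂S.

Ag₂S(s) ⇌ 2 Ag⁺(aq) + S²⁻(aq)
Let s be the molar solubility. Then [Ag⁺] = 2s and [S²⁻] = s.
Ksp = [Ag⁺]^2[S²⁻] = (2s)^2 · s = 4s^3
Ksp = 4 × (2.3×10⁻¹⁷)^3 = 4.9×10⁻⁵⁰

Ksp = 4.9×10⁻⁵⁰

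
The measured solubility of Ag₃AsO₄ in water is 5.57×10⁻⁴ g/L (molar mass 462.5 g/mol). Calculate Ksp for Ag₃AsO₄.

s = (5.57×10⁻⁴ g L⁻¹)/(462.5 g mol⁻¹) = 1.2043×10⁻⁶ M
Ag₃AsO₄(s) ⇌ 3 Ag⁺(aq) + AsO₄³⁻(aq)
Call the molar solubility s, so that [Ag⁺] = 3s and [AsO₄³⁻] = s.
Ksp = [Ag⁺]^3[AsO₄³⁻] = (3s)^3 · s = 27s^4
Ksp = 27 × (1.2043×10⁻⁶)^4 = 5.68×10⁻²³

Ksp = 5.68×10⁻²³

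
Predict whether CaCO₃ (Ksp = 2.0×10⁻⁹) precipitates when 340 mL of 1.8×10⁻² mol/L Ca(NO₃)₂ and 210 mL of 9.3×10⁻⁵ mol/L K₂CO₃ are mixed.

Yes

The combined volume is 550 mL.
[Ca²⁺] = (1.8×10⁻²)(340)/550 = 1.1×10⁻² mol/L
[CO₃²⁻] = (9.3×10⁻⁵)(210)/550 = 3.6×10⁻⁵ mol/L
Q = [Ca²⁺][CO₃²⁻] = 4.0×10⁻⁷
Q = 4.0×10⁻⁷ > Ksp = 2.0×10⁻⁹, so the solution is supersaturated and CaCO₃ precipitates.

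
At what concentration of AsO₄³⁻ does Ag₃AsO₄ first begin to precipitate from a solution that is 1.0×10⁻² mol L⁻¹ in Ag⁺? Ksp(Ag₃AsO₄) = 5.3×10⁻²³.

Precipitation of each salt begins when its ion product equals Ksp.
Ag₃AsO₄(s) ⇌ 3 Ag⁺(aq) + AsO₄³⁻(aq)
Ksp = [Ag⁺]^3[AsO₄³⁻] = [AsO₄³⁻](1.0×10⁻²)^3
[AsO₄³⁻] = 5.3×10⁻²³ / (1.0×10⁻²)^3 = 5.3×10⁻¹⁷
[AsO₄³⁻] = 5.3×10⁻¹⁷ mol L⁻¹

5.3×10⁻¹⁷ M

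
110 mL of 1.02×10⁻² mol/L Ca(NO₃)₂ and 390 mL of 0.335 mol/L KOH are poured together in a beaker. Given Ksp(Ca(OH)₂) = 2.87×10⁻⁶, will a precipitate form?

Yes

After mixing, V = 110 mL + 390 mL = 500 mL.
[Ca²⁺] = (1.02×10⁻²)(110)/500 = 2.24×10⁻³ mol/L
[OH⁻] = (0.335)(390)/500 = 0.261 mol/L
Q = [Ca²⁺][OH⁻]^2 = 1.53×10⁻⁴
Q = 1.53×10⁻⁴ > Ksp = 2.87×10⁻⁶, so the solution is supersaturated and Ca(OH)₂ precipitates.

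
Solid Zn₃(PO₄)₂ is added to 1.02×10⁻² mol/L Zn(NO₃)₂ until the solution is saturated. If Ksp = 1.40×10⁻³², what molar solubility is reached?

Zn₃(PO₄)₂(s) ⇌ 3 Zn²⁺(aq) + 2 PO₄³⁻(aq)
The solution already contains Zn²⁺ at 1.02×10⁻² mol/L. Let s be the molar solubility of Zn₃(PO₄)₂.
[Zn²⁺] ≈ 1.02×10⁻² mol/L (common ion dominates); [PO₄³⁻] = 2s.
Ksp = [Zn²⁺]^3[PO₄³⁻]^2 = (1.02×10⁻²)^3(2s)^2
(2s)^2 = 1.40×10⁻³² / (1.02×10⁻²)^3 = 1.32×10⁻²⁶
s = 5.74×10⁻¹⁴ mol/L

5.74×10⁻¹⁴ M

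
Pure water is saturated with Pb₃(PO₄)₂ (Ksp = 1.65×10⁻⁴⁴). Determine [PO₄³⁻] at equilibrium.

Pb₃(PO₄)₂(s) ⇌ 3 Pb²⁺(aq) + 2 PO₄³⁻(aq)
Call the molar solubility s, so that [Pb²⁺] = 3s and [PO₄³⁻] = 2s.
Ksp = [Pb²⁺]^3[PO₄³⁻]^2 = (3s)^3 · (2s)^2 = 108s^5 = 1.65×10⁻⁴⁴
s = 6.87×10⁻¹⁰ mol/L
[PO₄³⁻] = 2s = 1.37×10⁻⁹ mol/L

1.37×10⁻⁹ M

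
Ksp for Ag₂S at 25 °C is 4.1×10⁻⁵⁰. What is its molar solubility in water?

2.2×10⁻¹⁷ M

Ag₂S(s) ⇌ 2 Ag⁺(aq) + S²⁻(aq)
Let s be the molar solubility. Then [Ag⁺] = 2s and [S²⁻] = s.
Ksp = [Ag⁺]^2[S²⁻] = (2s)^2 · s = 4s^3
4s^3 = 4.1×10⁻⁵⁰  ⇒  s^3 = 1.0×10⁻⁵⁰
s = (1.0×10⁻⁵⁰)^(1/3) = 2.2×10⁻¹⁷ mol/L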